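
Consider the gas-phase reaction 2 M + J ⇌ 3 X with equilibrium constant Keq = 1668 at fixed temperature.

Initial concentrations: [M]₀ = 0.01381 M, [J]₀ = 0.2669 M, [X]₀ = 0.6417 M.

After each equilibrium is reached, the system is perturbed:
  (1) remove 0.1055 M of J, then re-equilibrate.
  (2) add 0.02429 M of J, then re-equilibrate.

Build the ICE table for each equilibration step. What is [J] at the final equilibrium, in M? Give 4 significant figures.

Q₀ = 5191 vs Keq = 1668 ⇒ Q>K, reverse
Step 1:
                  M         J         X
  init      0.01381    0.2669    0.6417
  Δ        0.009535  0.004768   -0.0143
  eq        0.02335    0.2717    0.6274
  solve Keq expr → x = -0.004768; check Q = 1668
Then remove 0.1055 M of J.
Step 2:
                  M         J         X
  init      0.02335    0.1662    0.6274
  Δ        0.005656  0.002828 -0.008483
  eq          0.029     0.169    0.6189
  solve Keq expr → x = -0.002828; check Q = 1668
Then add 0.02429 M of J.
Step 3:
                  M         J         X
  init        0.029    0.1933    0.6189
  Δ       -0.001661 -8.3037e-04  0.002491
  eq        0.02734    0.1925    0.6214
  solve Keq expr → x = 8.3037e-04; check Q = 1668

[J]_eq = 0.1925 M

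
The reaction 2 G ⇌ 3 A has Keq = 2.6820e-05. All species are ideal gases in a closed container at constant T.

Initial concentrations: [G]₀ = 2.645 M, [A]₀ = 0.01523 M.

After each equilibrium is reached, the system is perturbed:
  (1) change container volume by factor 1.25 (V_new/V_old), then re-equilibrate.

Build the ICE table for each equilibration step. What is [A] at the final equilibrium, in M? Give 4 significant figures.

[A]_eq = 0.04895 M

Q₀ = 5.0495e-07 vs Keq = 2.6820e-05 ⇒ Q<K, forward
Step 1:
                    G           A
  init          2.645     0.01523
  Δ          -0.02775     0.04162
  eq            2.617     0.05685
  solve Keq expr → x = 0.01387; check Q = 2.6820e-05
Then change container volume by factor 1.25 (V_new/V_old).
Step 2:
                    G           A
  init          2.094     0.04548
  Δ         -0.002317    0.003476
  eq            2.091     0.04895
  solve Keq expr → x = 0.001159; check Q = 2.6820e-05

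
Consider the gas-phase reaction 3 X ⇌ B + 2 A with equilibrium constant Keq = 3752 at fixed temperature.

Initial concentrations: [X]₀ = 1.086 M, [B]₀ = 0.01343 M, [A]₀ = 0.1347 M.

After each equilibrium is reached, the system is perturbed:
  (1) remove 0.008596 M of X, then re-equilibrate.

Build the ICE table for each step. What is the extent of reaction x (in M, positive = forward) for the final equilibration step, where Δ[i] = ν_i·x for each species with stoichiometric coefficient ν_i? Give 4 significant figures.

Q₀ = 1.9025e-04 vs Keq = 3752 ⇒ Q<K, forward
Step 1:
                    X           B           A
  init          1.086     0.01343      0.1347
  Δ            -1.045      0.3485       0.697
  eq          0.04056      0.3619      0.8317
  solve Keq expr → x = 0.3485; check Q = 3752
Then remove 0.008596 M of X.
Step 2:
                    X           B           A
  init        0.03196      0.3619      0.8317
  Δ          0.008312   -0.002771   -0.005542
  eq          0.04027      0.3591      0.8261
  solve Keq expr → x = -0.002771; check Q = 3752

x = -0.002771 M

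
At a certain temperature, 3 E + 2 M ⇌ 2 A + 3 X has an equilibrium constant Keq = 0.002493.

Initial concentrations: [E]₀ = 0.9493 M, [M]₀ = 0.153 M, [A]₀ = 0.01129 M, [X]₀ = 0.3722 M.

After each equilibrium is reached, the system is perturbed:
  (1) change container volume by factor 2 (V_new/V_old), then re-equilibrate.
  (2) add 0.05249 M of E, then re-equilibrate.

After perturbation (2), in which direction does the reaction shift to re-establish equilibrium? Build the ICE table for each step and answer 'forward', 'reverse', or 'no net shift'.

Direction: forward

Q₀ = 3.2819e-04 vs Keq = 0.002493 ⇒ Q<K, forward
Step 1:
                    E           M           A           X
  I            0.9493       0.153     0.01129      0.3722
  C          -0.02088    -0.01392     0.01392     0.02088
  E            0.9284      0.1391     0.02521      0.3931
  solve Keq expr → x = 0.006959; check Q = 0.002493
Then change container volume by factor 2 (V_new/V_old).
Step 2:
                    E           M           A           X
  I            0.4642     0.06954      0.0126      0.1965
  C                 0           0           0           0
  E            0.4642     0.06954      0.0126      0.1965
  solve Keq expr → x = 0; check Q = 0.002493
Then add 0.05249 M of E.
Step 3:
                    E           M           A           X
  I            0.5167     0.06954      0.0126      0.1965
  C         -0.002292   -0.001528    0.001528    0.002292
  E            0.5144     0.06801     0.01413      0.1988
  solve Keq expr → x = 7.6391e-04; check Q = 0.002493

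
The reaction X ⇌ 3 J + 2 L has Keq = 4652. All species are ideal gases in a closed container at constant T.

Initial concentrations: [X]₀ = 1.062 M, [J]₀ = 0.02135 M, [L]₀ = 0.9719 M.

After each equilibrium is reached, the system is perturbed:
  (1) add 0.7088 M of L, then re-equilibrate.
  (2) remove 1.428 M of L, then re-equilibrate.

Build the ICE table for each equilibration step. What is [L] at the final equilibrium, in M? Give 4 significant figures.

Q₀ = 8.6559e-06 vs Keq = 4652 ⇒ Q<K, forward
Step 1:
                   X          J          L
  I            1.062    0.02135     0.9719
  C           -1.008      3.024      2.016
  E          0.05416      3.045      2.988
  solve Keq expr → x = 1.008; check Q = 4652
Then add 0.7088 M of L.
Step 2:
                   X          J          L
  I          0.05416      3.045      3.696
  C          0.02172   -0.06517   -0.04345
  E          0.07589       2.98      3.653
  solve Keq expr → x = -0.02172; check Q = 4652
Then remove 1.428 M of L.
Step 3:
                   X          J          L
  I          0.07589       2.98      2.225
  C         -0.04162     0.1249    0.08323
  E          0.03427      3.105      2.308
  solve Keq expr → x = 0.04162; check Q = 4652

[L]_eq = 2.308 M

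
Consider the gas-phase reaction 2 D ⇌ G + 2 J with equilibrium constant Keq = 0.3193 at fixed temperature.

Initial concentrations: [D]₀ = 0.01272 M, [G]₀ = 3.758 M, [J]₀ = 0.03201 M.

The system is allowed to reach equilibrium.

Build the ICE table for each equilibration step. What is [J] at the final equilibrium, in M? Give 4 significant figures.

Q₀ = 23.8 vs Keq = 0.3193 ⇒ Q>K, reverse
Step 1:
                    D           G           J
  I           0.01272       3.758     0.03201
  C            0.0219    -0.01095     -0.0219
  E           0.03462       3.747     0.01011
  solve Keq expr → x = -0.01095; check Q = 0.3193

[J]_eq = 0.01011 M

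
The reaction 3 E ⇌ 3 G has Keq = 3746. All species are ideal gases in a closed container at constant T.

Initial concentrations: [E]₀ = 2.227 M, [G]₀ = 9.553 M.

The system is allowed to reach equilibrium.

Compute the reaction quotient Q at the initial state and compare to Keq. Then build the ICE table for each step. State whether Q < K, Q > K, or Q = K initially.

Q₀ = 78.93; Q < K (proceeds forward)

Q₀ = 78.93 vs Keq = 3746 ⇒ Q<K, forward
Step 1:
                  E         G
  init        2.227     9.553
  Δ          -1.514     1.514
  eq         0.7126     11.07
  solve Keq expr → x = 0.5048; check Q = 3746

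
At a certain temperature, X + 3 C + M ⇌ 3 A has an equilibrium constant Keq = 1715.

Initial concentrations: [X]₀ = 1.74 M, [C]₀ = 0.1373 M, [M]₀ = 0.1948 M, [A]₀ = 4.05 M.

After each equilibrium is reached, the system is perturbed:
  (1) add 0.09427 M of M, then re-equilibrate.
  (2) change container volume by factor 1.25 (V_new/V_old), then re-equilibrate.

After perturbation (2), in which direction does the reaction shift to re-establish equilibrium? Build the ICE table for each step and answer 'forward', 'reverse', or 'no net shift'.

Q₀ = 7.5721e+04 vs Keq = 1715 ⇒ Q>K, reverse
Step 1:
                    X           C           M           A
  init           1.74      0.1373      0.1948        4.05
  Δ           0.08613      0.2584     0.08613     -0.2584
  eq            1.826      0.3957      0.2809       3.792
  solve Keq expr → x = -0.08613; check Q = 1715
Then add 0.09427 M of M.
Step 2:
                    X           C           M           A
  init          1.826      0.3957      0.3752       3.792
  Δ          -0.00989    -0.02967    -0.00989     0.02967
  eq            1.816       0.366      0.3653       3.821
  solve Keq expr → x = 0.00989; check Q = 1715
Then change container volume by factor 1.25 (V_new/V_old).
Step 3:
                    X           C           M           A
  init          1.453      0.2928      0.2922       3.057
  Δ           0.01242     0.03726     0.01242    -0.03726
  eq            1.465      0.3301      0.3047        3.02
  solve Keq expr → x = -0.01242; check Q = 1715

Direction: reverse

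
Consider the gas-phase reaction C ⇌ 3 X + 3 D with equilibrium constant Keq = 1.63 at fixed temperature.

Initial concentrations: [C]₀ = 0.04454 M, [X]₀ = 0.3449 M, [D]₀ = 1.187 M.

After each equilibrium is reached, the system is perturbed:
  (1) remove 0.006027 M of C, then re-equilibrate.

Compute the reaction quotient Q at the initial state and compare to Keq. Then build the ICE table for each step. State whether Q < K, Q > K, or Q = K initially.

Q₀ = 1.541; Q < K (proceeds forward)

Q₀ = 1.541 vs Keq = 1.63 ⇒ Q<K, forward
Step 1:
                   C          X          D
  I          0.04454     0.3449      1.187
  C        -0.001003   0.003009   0.003009
  E          0.04354     0.3479       1.19
  solve Keq expr → x = 0.001003; check Q = 1.63
Then remove 0.006027 M of C.
Step 2:
                   C          X          D
  I          0.03751     0.3479       1.19
  C         0.002502  -0.007507  -0.007507
  E          0.04001     0.3404      1.183
  solve Keq expr → x = -0.002502; check Q = 1.63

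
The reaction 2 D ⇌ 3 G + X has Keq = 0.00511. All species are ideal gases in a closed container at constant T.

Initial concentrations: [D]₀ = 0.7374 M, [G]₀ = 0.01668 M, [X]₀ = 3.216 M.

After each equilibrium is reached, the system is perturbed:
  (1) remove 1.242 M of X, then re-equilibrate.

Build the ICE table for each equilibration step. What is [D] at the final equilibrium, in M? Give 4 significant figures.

Q₀ = 2.7447e-05 vs Keq = 0.00511 ⇒ Q<K, forward
Step 1:
                   D          G          X
  Initial     0.7374    0.01668      3.216
  Change    -0.04936    0.07403    0.02468
  Equil        0.688    0.09071      3.241
  solve Keq expr → x = 0.02468; check Q = 0.00511
Then remove 1.242 M of X.
Step 2:
                   D          G          X
  Initial      0.688    0.09071      1.999
  Change   -0.009835    0.01475   0.004917
  Equil       0.6782     0.1055      2.004
  solve Keq expr → x = 0.004917; check Q = 0.00511

[D]_eq = 0.6782 M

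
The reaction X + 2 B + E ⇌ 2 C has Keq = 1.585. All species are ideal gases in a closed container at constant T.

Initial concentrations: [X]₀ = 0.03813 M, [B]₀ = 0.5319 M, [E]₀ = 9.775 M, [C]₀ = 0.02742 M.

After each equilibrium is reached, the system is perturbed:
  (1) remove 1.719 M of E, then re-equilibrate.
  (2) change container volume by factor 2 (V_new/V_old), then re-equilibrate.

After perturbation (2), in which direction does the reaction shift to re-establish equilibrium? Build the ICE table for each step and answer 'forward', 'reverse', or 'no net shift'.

Direction: reverse

Q₀ = 0.00713 vs Keq = 1.585 ⇒ Q<K, forward
Step 1:
                   X          B          E          C
  init       0.03813     0.5319      9.775    0.02742
  Δ         -0.03522   -0.07043   -0.03522    0.07043
  eq        0.002913     0.4615       9.74    0.09785
  solve Keq expr → x = 0.03522; check Q = 1.585
Then remove 1.719 M of E.
Step 2:
                   X          B          E          C
  init      0.002913     0.4615      8.021    0.09785
  Δ       5.3168e-04   0.001063 5.3168e-04  -0.001063
  eq        0.003444     0.4625      8.021    0.09679
  solve Keq expr → x = -5.3168e-04; check Q = 1.585
Then change container volume by factor 2 (V_new/V_old).
Step 3:
                   X          B          E          C
  init      0.001722     0.2313      4.011     0.0484
  Δ         0.003191   0.006381   0.003191  -0.006381
  eq        0.004913     0.2376      4.014    0.04201
  solve Keq expr → x = -0.003191; check Q = 1.585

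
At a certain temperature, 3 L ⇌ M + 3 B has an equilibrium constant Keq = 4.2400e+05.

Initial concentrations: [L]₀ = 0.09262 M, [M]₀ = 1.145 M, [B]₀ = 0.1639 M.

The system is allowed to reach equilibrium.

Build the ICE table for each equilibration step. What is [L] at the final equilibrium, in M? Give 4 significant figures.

[L]_eq = 0.003553 M

Q₀ = 6.345 vs Keq = 4.2400e+05 ⇒ Q<K, forward
Step 1:
                  L         M         B
  Initial   0.09262     1.145    0.1639
  Change   -0.08907   0.02969   0.08907
  Equil    0.003553     1.175     0.253
  solve Keq expr → x = 0.02969; check Q = 4.2400e+05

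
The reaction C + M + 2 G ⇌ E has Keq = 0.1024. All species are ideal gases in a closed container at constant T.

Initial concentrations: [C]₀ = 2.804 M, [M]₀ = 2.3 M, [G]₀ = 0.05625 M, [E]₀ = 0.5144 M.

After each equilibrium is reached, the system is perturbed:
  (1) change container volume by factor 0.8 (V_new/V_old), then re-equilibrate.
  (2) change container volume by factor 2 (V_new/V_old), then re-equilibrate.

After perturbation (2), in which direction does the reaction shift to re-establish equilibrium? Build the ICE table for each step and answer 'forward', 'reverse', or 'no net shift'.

Direction: reverse

Q₀ = 25.21 vs Keq = 0.1024 ⇒ Q>K, reverse
Step 1:
                    C           M           G           E
  I             2.804         2.3     0.05625      0.5144
  C            0.2559      0.2559      0.5119     -0.2559
  E              3.06       2.556      0.5681      0.2585
  solve Keq expr → x = -0.2559; check Q = 0.1024
Then change container volume by factor 0.8 (V_new/V_old).
Step 2:
                    C           M           G           E
  I             3.825       3.195      0.7101      0.3231
  C          -0.06936    -0.06936     -0.1387     0.06936
  E             3.756       3.126      0.5714      0.3925
  solve Keq expr → x = 0.06936; check Q = 0.1024
Then change container volume by factor 2 (V_new/V_old).
Step 3:
                    C           M           G           E
  I             1.878       1.563      0.2857      0.1962
  C            0.1095      0.1095       0.219     -0.1095
  E             1.987       1.672      0.5048      0.0867
  solve Keq expr → x = -0.1095; check Q = 0.1024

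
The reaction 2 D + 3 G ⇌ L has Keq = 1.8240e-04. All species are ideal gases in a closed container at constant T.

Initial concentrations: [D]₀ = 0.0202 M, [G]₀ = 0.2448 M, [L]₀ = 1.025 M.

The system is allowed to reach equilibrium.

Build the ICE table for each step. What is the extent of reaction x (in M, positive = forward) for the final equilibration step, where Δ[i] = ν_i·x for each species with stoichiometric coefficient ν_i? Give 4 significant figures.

Q₀ = 1.7123e+05 vs Keq = 1.8240e-04 ⇒ Q>K, reverse
Step 1:
                  D         G         L
  I          0.0202    0.2448     1.025
  C           1.999     2.999   -0.9996
  E           2.019     3.244   0.02539
  solve Keq expr → x = -0.9996; check Q = 1.8240e-04

x = -0.9996 M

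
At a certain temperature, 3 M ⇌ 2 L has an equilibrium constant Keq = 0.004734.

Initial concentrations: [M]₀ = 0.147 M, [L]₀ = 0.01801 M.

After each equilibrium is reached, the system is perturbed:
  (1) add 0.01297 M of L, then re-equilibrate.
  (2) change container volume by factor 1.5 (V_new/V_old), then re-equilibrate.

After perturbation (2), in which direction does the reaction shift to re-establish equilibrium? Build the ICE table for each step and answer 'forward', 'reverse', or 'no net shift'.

Direction: reverse

Q₀ = 0.1021 vs Keq = 0.004734 ⇒ Q>K, reverse
Step 1:
                    M           L
  init          0.147     0.01801
  Δ           0.01997    -0.01332
  eq            0.167    0.004694
  solve Keq expr → x = -0.006658; check Q = 0.004734
Then add 0.01297 M of L.
Step 2:
                    M           L
  init          0.167     0.01766
  Δ           0.01827    -0.01218
  eq           0.1852    0.005486
  solve Keq expr → x = -0.006089; check Q = 0.004734
Then change container volume by factor 1.5 (V_new/V_old).
Step 3:
                    M           L
  init         0.1235    0.003657
  Δ        9.5459e-04 -6.3639e-04
  eq           0.1244    0.003021
  solve Keq expr → x = -3.1820e-04; check Q = 0.004734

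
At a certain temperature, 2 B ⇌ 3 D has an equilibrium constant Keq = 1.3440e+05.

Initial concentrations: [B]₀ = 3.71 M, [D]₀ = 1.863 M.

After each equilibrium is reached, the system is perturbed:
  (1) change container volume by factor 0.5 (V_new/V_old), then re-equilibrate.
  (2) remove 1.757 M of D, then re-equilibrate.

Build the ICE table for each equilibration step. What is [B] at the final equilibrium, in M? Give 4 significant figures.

Q₀ = 0.4698 vs Keq = 1.3440e+05 ⇒ Q<K, forward
Step 1:
                    B           D
  Initial        3.71       1.863
  Change       -3.656       5.484
  Equil       0.05432       7.347
  solve Keq expr → x = 1.828; check Q = 1.3440e+05
Then change container volume by factor 0.5 (V_new/V_old).
Step 2:
                    B           D
  Initial      0.1086       14.69
  Change      0.04396    -0.06594
  Equil        0.1526       14.63
  solve Keq expr → x = -0.02198; check Q = 1.3440e+05
Then remove 1.757 M of D.
Step 3:
                    B           D
  Initial      0.1526       12.87
  Change     -0.02608     0.03912
  Equil        0.1265       12.91
  solve Keq expr → x = 0.01304; check Q = 1.3440e+05

[B]_eq = 0.1265 M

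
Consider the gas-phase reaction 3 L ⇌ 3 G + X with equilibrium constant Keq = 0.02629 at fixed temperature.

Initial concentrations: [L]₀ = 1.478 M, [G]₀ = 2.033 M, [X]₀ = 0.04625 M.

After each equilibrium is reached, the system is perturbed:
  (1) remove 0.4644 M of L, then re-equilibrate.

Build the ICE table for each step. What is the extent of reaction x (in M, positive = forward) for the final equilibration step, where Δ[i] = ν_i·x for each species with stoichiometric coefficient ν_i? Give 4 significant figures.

x = -0.008604 M

Q₀ = 0.1204 vs Keq = 0.02629 ⇒ Q>K, reverse
Step 1:
                  L         G         X
  Initial     1.478     2.033   0.04625
  Change    0.09638  -0.09638  -0.03213
  Equil       1.574     1.937   0.01412
  solve Keq expr → x = -0.03213; check Q = 0.02629
Then remove 0.4644 M of L.
Step 2:
                  L         G         X
  Initial      1.11     1.937   0.01412
  Change    0.02581  -0.02581 -0.008604
  Equil       1.136     1.911  0.005521
  solve Keq expr → x = -0.008604; check Q = 0.02629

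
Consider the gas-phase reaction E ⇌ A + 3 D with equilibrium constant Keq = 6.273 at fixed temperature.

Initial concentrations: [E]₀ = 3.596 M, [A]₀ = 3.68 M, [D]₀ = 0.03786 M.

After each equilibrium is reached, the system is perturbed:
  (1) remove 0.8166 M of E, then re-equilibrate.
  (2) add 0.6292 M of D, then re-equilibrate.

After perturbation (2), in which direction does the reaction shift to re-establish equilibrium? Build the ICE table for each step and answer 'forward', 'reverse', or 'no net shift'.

Q₀ = 5.5535e-05 vs Keq = 6.273 ⇒ Q<K, forward
Step 1:
                   E          A          D
  Initial      3.596       3.68    0.03786
  Change     -0.5395     0.5395      1.618
  Equil        3.057      4.219      1.656
  solve Keq expr → x = 0.5395; check Q = 6.273
Then remove 0.8166 M of E.
Step 2:
                   E          A          D
  Initial       2.24      4.219      1.656
  Change      0.0488    -0.0488    -0.1464
  Equil        2.289      4.171       1.51
  solve Keq expr → x = -0.0488; check Q = 6.273
Then add 0.6292 M of D.
Step 3:
                   E          A          D
  Initial      2.289      4.171      2.139
  Change      0.1883    -0.1883    -0.5648
  Equil        2.477      3.982      1.574
  solve Keq expr → x = -0.1883; check Q = 6.273

Direction: reverse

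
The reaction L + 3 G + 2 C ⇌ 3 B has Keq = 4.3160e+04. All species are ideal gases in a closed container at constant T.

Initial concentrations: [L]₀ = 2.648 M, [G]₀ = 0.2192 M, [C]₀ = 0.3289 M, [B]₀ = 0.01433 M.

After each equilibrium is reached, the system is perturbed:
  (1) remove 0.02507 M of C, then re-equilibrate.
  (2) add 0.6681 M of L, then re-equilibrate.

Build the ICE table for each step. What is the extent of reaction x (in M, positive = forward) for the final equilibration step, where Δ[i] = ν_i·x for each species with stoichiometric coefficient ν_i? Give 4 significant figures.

x = 3.3436e-04 M

Q₀ = 9.7537e-04 vs Keq = 4.3160e+04 ⇒ Q<K, forward
Step 1:
                  L         G         C         B
  I           2.648    0.2192    0.3289   0.01433
  C        -0.06849   -0.2055    -0.137    0.2055
  E            2.58   0.01373    0.1919    0.2198
  solve Keq expr → x = 0.06849; check Q = 4.3160e+04
Then remove 0.02507 M of C.
Step 2:
                  L         G         C         B
  I            2.58   0.01373    0.1669    0.2198
  C       4.0372e-04  0.001211 8.0745e-04 -0.001211
  E            2.58   0.01494    0.1677    0.2186
  solve Keq expr → x = -4.0372e-04; check Q = 4.3160e+04
Then add 0.6681 M of L.
Step 3:
                  L         G         C         B
  I           3.248   0.01494    0.1677    0.2186
  C       -3.3436e-04 -0.001003 -6.6872e-04  0.001003
  E           3.248   0.01394     0.167    0.2196
  solve Keq expr → x = 3.3436e-04; check Q = 4.3160e+04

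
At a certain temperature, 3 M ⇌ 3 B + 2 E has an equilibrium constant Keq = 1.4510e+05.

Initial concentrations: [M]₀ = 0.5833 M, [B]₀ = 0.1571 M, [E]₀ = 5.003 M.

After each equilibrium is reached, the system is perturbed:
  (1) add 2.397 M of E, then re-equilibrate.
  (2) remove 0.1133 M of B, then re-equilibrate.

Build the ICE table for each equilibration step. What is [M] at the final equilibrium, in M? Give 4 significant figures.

Q₀ = 0.489 vs Keq = 1.4510e+05 ⇒ Q<K, forward
Step 1:
                   M          B          E
  Initial     0.5833     0.1571      5.003
  Change     -0.5425     0.5425     0.3617
  Equil       0.0408     0.6996      5.365
  solve Keq expr → x = 0.1808; check Q = 1.4510e+05
Then add 2.397 M of E.
Step 2:
                   M          B          E
  Initial     0.0408     0.6996      7.762
  Change     0.01057   -0.01057  -0.007048
  Equil      0.05137      0.689      7.755
  solve Keq expr → x = -0.003524; check Q = 1.4510e+05
Then remove 0.1133 M of B.
Step 3:
                   M          B          E
  Initial    0.05137     0.5757      7.755
  Change   -0.007843   0.007843   0.005229
  Equil      0.04353     0.5836       7.76
  solve Keq expr → x = 0.002614; check Q = 1.4510e+05

[M]_eq = 0.04353 M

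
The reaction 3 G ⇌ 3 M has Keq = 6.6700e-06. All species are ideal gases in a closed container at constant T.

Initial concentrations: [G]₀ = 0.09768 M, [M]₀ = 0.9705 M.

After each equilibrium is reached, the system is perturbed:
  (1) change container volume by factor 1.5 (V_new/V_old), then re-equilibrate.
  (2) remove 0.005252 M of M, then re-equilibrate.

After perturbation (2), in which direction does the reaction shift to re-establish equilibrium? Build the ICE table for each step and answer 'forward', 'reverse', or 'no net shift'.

Q₀ = 980.8 vs Keq = 6.6700e-06 ⇒ Q>K, reverse
Step 1:
                  G         M
  Initial   0.09768    0.9705
  Change     0.9508   -0.9508
  Equil       1.048   0.01974
  solve Keq expr → x = -0.3169; check Q = 6.6700e-06
Then change container volume by factor 1.5 (V_new/V_old).
Step 2:
                  G         M
  Initial     0.699   0.01316
  Change          0         0
  Equil       0.699   0.01316
  solve Keq expr → x = 0; check Q = 6.6700e-06
Then remove 0.005252 M of M.
Step 3:
                  G         M
  Initial     0.699  0.007905
  Change  -0.005155  0.005155
  Equil      0.6938   0.01306
  solve Keq expr → x = 0.001718; check Q = 6.6700e-06

Direction: forward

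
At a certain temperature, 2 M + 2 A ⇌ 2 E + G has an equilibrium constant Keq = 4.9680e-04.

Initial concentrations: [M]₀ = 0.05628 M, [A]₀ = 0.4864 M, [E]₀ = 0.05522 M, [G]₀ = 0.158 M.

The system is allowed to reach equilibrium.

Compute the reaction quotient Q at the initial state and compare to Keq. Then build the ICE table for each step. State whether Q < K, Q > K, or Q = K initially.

Q₀ = 0.6429 vs Keq = 4.9680e-04 ⇒ Q>K, reverse
Step 1:
                   M          A          E          G
  Initial    0.05628     0.4864    0.05522      0.158
  Change     0.05166    0.05166   -0.05166   -0.02583
  Equil       0.1079     0.5381   0.003561     0.1322
  solve Keq expr → x = -0.02583; check Q = 4.9680e-04

Q₀ = 0.6429; Q > K (proceeds reverse)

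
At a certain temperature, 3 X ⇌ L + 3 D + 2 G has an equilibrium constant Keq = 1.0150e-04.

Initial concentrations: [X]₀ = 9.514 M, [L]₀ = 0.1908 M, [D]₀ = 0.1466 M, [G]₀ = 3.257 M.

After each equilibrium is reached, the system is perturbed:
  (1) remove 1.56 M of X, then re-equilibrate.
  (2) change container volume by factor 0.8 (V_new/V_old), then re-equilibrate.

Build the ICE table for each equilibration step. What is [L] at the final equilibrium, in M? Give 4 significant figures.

Q₀ = 7.4050e-06 vs Keq = 1.0150e-04 ⇒ Q<K, forward
Step 1:
                  X         L         D         G
  I           9.514    0.1908    0.1466     3.257
  C         -0.1636   0.05454    0.1636    0.1091
  E            9.35    0.2453    0.3102     3.366
  solve Keq expr → x = 0.05454; check Q = 1.0150e-04
Then remove 1.56 M of X.
Step 2:
                  X         L         D         G
  I            7.79    0.2453    0.3102     3.366
  C         0.04345  -0.01448  -0.04345  -0.02897
  E           7.834    0.2309    0.2668     3.337
  solve Keq expr → x = -0.01448; check Q = 1.0150e-04
Then change container volume by factor 0.8 (V_new/V_old).
Step 3:
                  X         L         D         G
  I           9.792    0.2886    0.3334     4.171
  C         0.05725  -0.01908  -0.05725  -0.03817
  E            9.85    0.2695    0.2762     4.133
  solve Keq expr → x = -0.01908; check Q = 1.0150e-04

[L]_eq = 0.2695 M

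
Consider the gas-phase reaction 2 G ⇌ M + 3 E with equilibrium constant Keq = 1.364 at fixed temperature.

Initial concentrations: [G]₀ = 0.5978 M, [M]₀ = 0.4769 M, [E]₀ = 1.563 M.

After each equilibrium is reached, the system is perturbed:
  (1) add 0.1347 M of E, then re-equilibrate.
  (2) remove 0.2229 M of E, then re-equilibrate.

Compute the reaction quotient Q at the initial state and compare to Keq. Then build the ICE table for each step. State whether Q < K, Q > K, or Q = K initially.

Q₀ = 5.096; Q > K (proceeds reverse)

Q₀ = 5.096 vs Keq = 1.364 ⇒ Q>K, reverse
Step 1:
                   G          M          E
  Initial     0.5978     0.4769      1.563
  Change      0.1818   -0.09092    -0.2727
  Equil       0.7796      0.386       1.29
  solve Keq expr → x = -0.09092; check Q = 1.364
Then add 0.1347 M of E.
Step 2:
                   G          M          E
  Initial     0.7796      0.386      1.425
  Change     0.04219    -0.0211   -0.06329
  Equil       0.8218     0.3649      1.362
  solve Keq expr → x = -0.0211; check Q = 1.364
Then remove 0.2229 M of E.
Step 3:
                   G          M          E
  Initial     0.8218     0.3649      1.139
  Change    -0.07027    0.03514     0.1054
  Equil       0.7516        0.4      1.244
  solve Keq expr → x = 0.03514; check Q = 1.364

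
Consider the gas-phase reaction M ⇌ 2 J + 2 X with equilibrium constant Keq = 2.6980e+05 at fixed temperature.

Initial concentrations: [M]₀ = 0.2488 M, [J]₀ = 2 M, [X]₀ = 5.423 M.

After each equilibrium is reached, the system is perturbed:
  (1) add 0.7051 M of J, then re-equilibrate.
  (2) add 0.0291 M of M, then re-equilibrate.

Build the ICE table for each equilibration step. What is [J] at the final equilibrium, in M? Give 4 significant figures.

[J]_eq = 3.258 M

Q₀ = 472.8 vs Keq = 2.6980e+05 ⇒ Q<K, forward
Step 1:
                   M          J          X
  I           0.2488          2      5.423
  C           -0.248      0.496      0.496
  E       8.0897e-04      2.496      5.919
  solve Keq expr → x = 0.248; check Q = 2.6980e+05
Then add 0.7051 M of J.
Step 2:
                   M          J          X
  I       8.0897e-04      3.201      5.919
  C       5.2029e-04  -0.001041  -0.001041
  E         0.001329        3.2      5.918
  solve Keq expr → x = -5.2029e-04; check Q = 2.6980e+05
Then add 0.0291 M of M.
Step 3:
                   M          J          X
  I          0.03043        3.2      5.918
  C         -0.02902    0.05805    0.05805
  E         0.001405      3.258      5.976
  solve Keq expr → x = 0.02902; check Q = 2.6980e+05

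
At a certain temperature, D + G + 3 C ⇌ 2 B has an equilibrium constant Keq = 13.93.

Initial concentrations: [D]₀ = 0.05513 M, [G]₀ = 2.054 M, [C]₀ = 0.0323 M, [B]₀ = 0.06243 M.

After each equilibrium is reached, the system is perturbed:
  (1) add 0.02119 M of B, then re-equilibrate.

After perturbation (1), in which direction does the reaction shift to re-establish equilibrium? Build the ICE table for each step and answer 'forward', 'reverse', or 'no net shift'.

Q₀ = 1021 vs Keq = 13.93 ⇒ Q>K, reverse
Step 1:
                  D         G         C         B
  Initial   0.05513     2.054    0.0323   0.06243
  Change    0.01547   0.01547    0.0464  -0.03093
  Equil      0.0706     2.069    0.0787    0.0315
  solve Keq expr → x = -0.01547; check Q = 13.93
Then add 0.02119 M of B.
Step 2:
                  D         G         C         B
  Initial    0.0706     2.069    0.0787   0.05269
  Change   0.005068  0.005068    0.0152  -0.01014
  Equil     0.07566     2.075    0.0939   0.04255
  solve Keq expr → x = -0.005068; check Q = 13.93

Direction: reverse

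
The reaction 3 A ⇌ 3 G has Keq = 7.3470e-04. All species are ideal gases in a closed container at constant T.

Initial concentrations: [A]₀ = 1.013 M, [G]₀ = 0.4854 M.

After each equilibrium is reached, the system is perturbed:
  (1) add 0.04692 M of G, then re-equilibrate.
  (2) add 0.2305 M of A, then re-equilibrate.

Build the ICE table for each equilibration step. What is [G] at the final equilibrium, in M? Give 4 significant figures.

[G]_eq = 0.147 M

Q₀ = 0.11 vs Keq = 7.3470e-04 ⇒ Q>K, reverse
Step 1:
                    A           G
  Initial       1.013      0.4854
  Change       0.3614     -0.3614
  Equil         1.374       0.124
  solve Keq expr → x = -0.1205; check Q = 7.3470e-04
Then add 0.04692 M of G.
Step 2:
                    A           G
  Initial       1.374      0.1709
  Change      0.04304    -0.04304
  Equil         1.417      0.1279
  solve Keq expr → x = -0.01435; check Q = 7.3470e-04
Then add 0.2305 M of A.
Step 3:
                    A           G
  Initial       1.648      0.1279
  Change     -0.01908     0.01908
  Equil         1.629       0.147
  solve Keq expr → x = 0.006359; check Q = 7.3470e-04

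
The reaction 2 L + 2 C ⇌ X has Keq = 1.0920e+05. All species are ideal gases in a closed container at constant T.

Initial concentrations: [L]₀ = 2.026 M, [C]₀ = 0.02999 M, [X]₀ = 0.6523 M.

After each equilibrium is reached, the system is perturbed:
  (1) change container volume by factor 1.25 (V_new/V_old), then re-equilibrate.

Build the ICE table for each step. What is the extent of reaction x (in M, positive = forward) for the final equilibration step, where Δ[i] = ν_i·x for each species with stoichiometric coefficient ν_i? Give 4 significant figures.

Q₀ = 176.7 vs Keq = 1.0920e+05 ⇒ Q<K, forward
Step 1:
                    L           C           X
  Initial       2.026     0.02999      0.6523
  Change     -0.02875    -0.02875     0.01438
  Equil         1.997    0.001237      0.6667
  solve Keq expr → x = 0.01438; check Q = 1.0920e+05
Then change container volume by factor 1.25 (V_new/V_old).
Step 2:
                    L           C           X
  Initial       1.598  9.8970e-04      0.5333
  Change   3.9285e-04  3.9285e-04 -1.9643e-04
  Equil         1.598    0.001383      0.5331
  solve Keq expr → x = -1.9643e-04; check Q = 1.0920e+05

x = -1.9643e-04 M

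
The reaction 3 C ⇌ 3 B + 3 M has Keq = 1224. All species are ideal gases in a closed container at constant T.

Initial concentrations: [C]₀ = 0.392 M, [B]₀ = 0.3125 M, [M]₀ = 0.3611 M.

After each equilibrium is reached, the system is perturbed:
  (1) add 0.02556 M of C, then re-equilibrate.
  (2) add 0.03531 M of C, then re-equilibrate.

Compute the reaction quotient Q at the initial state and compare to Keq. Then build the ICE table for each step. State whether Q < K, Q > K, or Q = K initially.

Q₀ = 0.02385; Q < K (proceeds forward)

Q₀ = 0.02385 vs Keq = 1224 ⇒ Q<K, forward
Step 1:
                   C          B          M
  Initial      0.392     0.3125     0.3611
  Change     -0.3482     0.3482     0.3482
  Equil      0.04381     0.6607     0.7093
  solve Keq expr → x = 0.1161; check Q = 1224
Then add 0.02556 M of C.
Step 2:
                   C          B          M
  Initial    0.06937     0.6607     0.7093
  Change    -0.02262    0.02262    0.02262
  Equil      0.04675     0.6833     0.7319
  solve Keq expr → x = 0.007539; check Q = 1224
Then add 0.03531 M of C.
Step 3:
                   C          B          M
  Initial    0.08206     0.6833     0.7319
  Change     -0.0311     0.0311     0.0311
  Equil      0.05096     0.7144      0.763
  solve Keq expr → x = 0.01037; check Q = 1224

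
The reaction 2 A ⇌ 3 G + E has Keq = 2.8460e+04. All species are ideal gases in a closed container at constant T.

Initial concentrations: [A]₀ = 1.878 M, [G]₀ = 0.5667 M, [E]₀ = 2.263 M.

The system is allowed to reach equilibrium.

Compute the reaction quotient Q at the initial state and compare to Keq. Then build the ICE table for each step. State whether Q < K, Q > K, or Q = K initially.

Q₀ = 0.1168 vs Keq = 2.8460e+04 ⇒ Q<K, forward
Step 1:
                    A           G           E
  Initial       1.878      0.5667       2.263
  Change       -1.815       2.723      0.9075
  Equil       0.06296       3.289       3.171
  solve Keq expr → x = 0.9075; check Q = 2.8460e+04

Q₀ = 0.1168; Q < K (proceeds forward)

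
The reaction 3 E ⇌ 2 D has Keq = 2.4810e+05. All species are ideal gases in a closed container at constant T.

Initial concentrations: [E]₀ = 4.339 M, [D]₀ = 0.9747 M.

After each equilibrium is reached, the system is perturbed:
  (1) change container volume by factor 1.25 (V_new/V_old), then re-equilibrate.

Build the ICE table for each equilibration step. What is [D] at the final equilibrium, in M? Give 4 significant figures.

[D]_eq = 3.071 M

Q₀ = 0.01163 vs Keq = 2.4810e+05 ⇒ Q<K, forward
Step 1:
                  E         D
  I           4.339    0.9747
  C            -4.3     2.867
  E         0.03903     3.841
  solve Keq expr → x = 1.433; check Q = 2.4810e+05
Then change container volume by factor 1.25 (V_new/V_old).
Step 2:
                  E         D
  I         0.03123     3.073
  C          0.0024   -0.0016
  E         0.03363     3.071
  solve Keq expr → x = -7.9988e-04; check Q = 2.4810e+05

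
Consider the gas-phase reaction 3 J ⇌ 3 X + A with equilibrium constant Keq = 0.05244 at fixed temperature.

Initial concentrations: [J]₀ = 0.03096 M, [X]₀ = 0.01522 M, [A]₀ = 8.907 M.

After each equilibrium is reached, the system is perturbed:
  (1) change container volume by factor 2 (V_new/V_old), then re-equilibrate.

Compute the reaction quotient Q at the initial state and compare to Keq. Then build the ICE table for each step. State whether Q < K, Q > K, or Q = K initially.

Q₀ = 1.058; Q > K (proceeds reverse)

Q₀ = 1.058 vs Keq = 0.05244 ⇒ Q>K, reverse
Step 1:
                  J         X         A
  Initial   0.03096   0.01522     8.907
  Change   0.008156 -0.008156 -0.002719
  Equil     0.03912  0.007064     8.904
  solve Keq expr → x = -0.002719; check Q = 0.05244
Then change container volume by factor 2 (V_new/V_old).
Step 2:
                  J         X         A
  Initial   0.01956  0.003532     4.452
  Change  -7.4780e-04 7.4780e-04 2.4927e-04
  Equil     0.01881   0.00428     4.452
  solve Keq expr → x = 2.4927e-04; check Q = 0.05244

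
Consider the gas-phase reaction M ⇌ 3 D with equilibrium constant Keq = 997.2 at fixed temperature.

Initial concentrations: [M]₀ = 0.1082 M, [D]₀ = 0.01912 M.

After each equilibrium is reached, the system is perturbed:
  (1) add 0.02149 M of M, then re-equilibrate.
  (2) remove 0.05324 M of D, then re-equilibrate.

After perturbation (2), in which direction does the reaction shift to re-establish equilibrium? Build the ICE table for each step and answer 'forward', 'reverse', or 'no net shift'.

Direction: forward

Q₀ = 6.4601e-05 vs Keq = 997.2 ⇒ Q<K, forward
Step 1:
                   M          D
  I           0.1082    0.01912
  C          -0.1082     0.3245
  E       4.0679e-05     0.3436
  solve Keq expr → x = 0.1082; check Q = 997.2
Then add 0.02149 M of M.
Step 2:
                   M          D
  I          0.02153     0.3436
  C         -0.02146    0.06439
  E       6.8101e-05      0.408
  solve Keq expr → x = 0.02146; check Q = 997.2
Then remove 0.05324 M of D.
Step 3:
                   M          D
  I       6.8101e-05     0.3547
  C       -2.3306e-05 6.9919e-05
  E       4.4795e-05     0.3548
  solve Keq expr → x = 2.3306e-05; check Q = 997.2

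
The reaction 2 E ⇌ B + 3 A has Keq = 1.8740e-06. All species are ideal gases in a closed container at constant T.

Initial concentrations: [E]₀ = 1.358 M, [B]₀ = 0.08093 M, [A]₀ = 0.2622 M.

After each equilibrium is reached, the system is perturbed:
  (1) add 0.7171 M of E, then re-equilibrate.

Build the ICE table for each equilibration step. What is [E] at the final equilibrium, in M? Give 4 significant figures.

[E]_eq = 2.198 M

Q₀ = 7.9106e-04 vs Keq = 1.8740e-06 ⇒ Q>K, reverse
Step 1:
                    E           B           A
  init          1.358     0.08093      0.2622
  Δ            0.1315    -0.06575     -0.1973
  eq             1.49     0.01518     0.06494
  solve Keq expr → x = -0.06575; check Q = 1.8740e-06
Then add 0.7171 M of E.
Step 2:
                    E           B           A
  init          2.207     0.01518     0.06494
  Δ         -0.008425    0.004213     0.01264
  eq            2.198     0.01939     0.07758
  solve Keq expr → x = 0.004213; check Q = 1.8740e-06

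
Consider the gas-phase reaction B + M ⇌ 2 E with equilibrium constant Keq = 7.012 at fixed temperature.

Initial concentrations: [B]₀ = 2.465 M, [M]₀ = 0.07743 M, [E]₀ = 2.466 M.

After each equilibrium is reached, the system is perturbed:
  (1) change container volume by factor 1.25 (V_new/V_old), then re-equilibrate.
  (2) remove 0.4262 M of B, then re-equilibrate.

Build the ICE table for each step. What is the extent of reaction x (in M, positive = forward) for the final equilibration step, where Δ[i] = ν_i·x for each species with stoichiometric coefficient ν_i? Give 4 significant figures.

x = -0.02927 M

Q₀ = 31.86 vs Keq = 7.012 ⇒ Q>K, reverse
Step 1:
                   B          M          E
  Initial      2.465    0.07743      2.466
  Change      0.1682     0.1682    -0.3364
  Equil        2.633     0.2456       2.13
  solve Keq expr → x = -0.1682; check Q = 7.012
Then change container volume by factor 1.25 (V_new/V_old).
Step 2:
                   B          M          E
  Initial      2.107     0.1965      1.704
  Change           0          0          0
  Equil        2.107     0.1965      1.704
  solve Keq expr → x = 0; check Q = 7.012
Then remove 0.4262 M of B.
Step 3:
                   B          M          E
  Initial       1.68     0.1965      1.704
  Change     0.02927    0.02927   -0.05854
  Equil         1.71     0.2258      1.645
  solve Keq expr → x = -0.02927; check Q = 7.012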